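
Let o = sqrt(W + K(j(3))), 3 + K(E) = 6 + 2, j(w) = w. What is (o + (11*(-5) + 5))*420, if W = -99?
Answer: -21000 + 420*I*sqrt(94) ≈ -21000.0 + 4072.1*I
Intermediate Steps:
K(E) = 5 (K(E) = -3 + (6 + 2) = -3 + 8 = 5)
o = I*sqrt(94) (o = sqrt(-99 + 5) = sqrt(-94) = I*sqrt(94) ≈ 9.6954*I)
(o + (11*(-5) + 5))*420 = (I*sqrt(94) + (11*(-5) + 5))*420 = (I*sqrt(94) + (-55 + 5))*420 = (I*sqrt(94) - 50)*420 = (-50 + I*sqrt(94))*420 = -21000 + 420*I*sqrt(94)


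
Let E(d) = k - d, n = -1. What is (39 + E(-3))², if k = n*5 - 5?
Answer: 1024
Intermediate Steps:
k = -10 (k = -1*5 - 5 = -5 - 5 = -10)
E(d) = -10 - d
(39 + E(-3))² = (39 + (-10 - 1*(-3)))² = (39 + (-10 + 3))² = (39 - 7)² = 32² = 1024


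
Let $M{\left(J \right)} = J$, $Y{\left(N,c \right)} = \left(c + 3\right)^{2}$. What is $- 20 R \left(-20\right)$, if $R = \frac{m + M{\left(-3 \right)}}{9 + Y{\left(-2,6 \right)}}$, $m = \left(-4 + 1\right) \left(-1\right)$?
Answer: $0$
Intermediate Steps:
$Y{\left(N,c \right)} = \left(3 + c\right)^{2}$
$m = 3$ ($m = \left(-3\right) \left(-1\right) = 3$)
$R = 0$ ($R = \frac{3 - 3}{9 + \left(3 + 6\right)^{2}} = \frac{0}{9 + 9^{2}} = \frac{0}{9 + 81} = \frac{0}{90} = 0 \cdot \frac{1}{90} = 0$)
$- 20 R \left(-20\right) = \left(-20\right) 0 \left(-20\right) = 0 \left(-20\right) = 0$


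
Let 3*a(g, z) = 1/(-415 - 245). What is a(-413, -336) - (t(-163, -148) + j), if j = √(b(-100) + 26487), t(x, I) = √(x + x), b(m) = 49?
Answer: -1/1980 - 2*√6634 - I*√326 ≈ -162.9 - 18.055*I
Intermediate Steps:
t(x, I) = √2*√x (t(x, I) = √(2*x) = √2*√x)
a(g, z) = -1/1980 (a(g, z) = 1/(3*(-415 - 245)) = (⅓)/(-660) = (⅓)*(-1/660) = -1/1980)
j = 2*√6634 (j = √(49 + 26487) = √26536 = 2*√6634 ≈ 162.90)
a(-413, -336) - (t(-163, -148) + j) = -1/1980 - (√2*√(-163) + 2*√6634) = -1/1980 - (√2*(I*√163) + 2*√6634) = -1/1980 - (I*√326 + 2*√6634) = -1/1980 - (2*√6634 + I*√326) = -1/1980 + (-2*√6634 - I*√326) = -1/1980 - 2*√6634 - I*√326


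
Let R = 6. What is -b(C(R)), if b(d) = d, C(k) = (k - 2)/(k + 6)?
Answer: -⅓ ≈ -0.33333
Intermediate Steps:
C(k) = (-2 + k)/(6 + k)
-b(C(R)) = -(-2 + 6)/(6 + 6) = -4/12 = -1*⅓ = -⅓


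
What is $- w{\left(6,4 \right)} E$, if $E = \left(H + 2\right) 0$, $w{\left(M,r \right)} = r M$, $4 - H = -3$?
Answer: $0$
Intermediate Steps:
$H = 7$ ($H = 4 - -3 = 4 + 3 = 7$)
$w{\left(M,r \right)} = M r$
$E = 0$ ($E = \left(7 + 2\right) 0 = 9 \cdot 0 = 0$)
$- w{\left(6,4 \right)} E = - 6 \cdot 4 \cdot 0 = \left(-1\right) 24 \cdot 0 = \left(-24\right) 0 = 0$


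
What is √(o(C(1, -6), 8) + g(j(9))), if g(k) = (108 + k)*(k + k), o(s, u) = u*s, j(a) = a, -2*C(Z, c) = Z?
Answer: √2102 ≈ 45.848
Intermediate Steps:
C(Z, c) = -Z/2
o(s, u) = s*u
g(k) = 2*k*(108 + k) (g(k) = (108 + k)*(2*k) = 2*k*(108 + k))
√(o(C(1, -6), 8) + g(j(9))) = √(-½*1*8 + 2*9*(108 + 9)) = √(-½*8 + 2*9*117) = √(-4 + 2106) = √2102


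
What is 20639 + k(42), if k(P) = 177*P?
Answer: 28073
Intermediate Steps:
20639 + k(42) = 20639 + 177*42 = 20639 + 7434 = 28073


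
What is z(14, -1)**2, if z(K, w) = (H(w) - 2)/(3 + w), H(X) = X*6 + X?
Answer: 81/4 ≈ 20.250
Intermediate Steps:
H(X) = 7*X (H(X) = 6*X + X = 7*X)
z(K, w) = (-2 + 7*w)/(3 + w) (z(K, w) = (7*w - 2)/(3 + w) = (-2 + 7*w)/(3 + w))
z(14, -1)**2 = ((-2 + 7*(-1))/(3 - 1))**2 = ((-2 - 7)/2)**2 = ((1/2)*(-9))**2 = (-9/2)**2 = 81/4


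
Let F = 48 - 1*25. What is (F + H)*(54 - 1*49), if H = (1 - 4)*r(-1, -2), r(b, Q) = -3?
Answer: 160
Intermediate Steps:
F = 23 (F = 48 - 25 = 23)
H = 9 (H = (1 - 4)*(-3) = -3*(-3) = 9)
(F + H)*(54 - 1*49) = (23 + 9)*(54 - 1*49) = 32*(54 - 49) = 32*5 = 160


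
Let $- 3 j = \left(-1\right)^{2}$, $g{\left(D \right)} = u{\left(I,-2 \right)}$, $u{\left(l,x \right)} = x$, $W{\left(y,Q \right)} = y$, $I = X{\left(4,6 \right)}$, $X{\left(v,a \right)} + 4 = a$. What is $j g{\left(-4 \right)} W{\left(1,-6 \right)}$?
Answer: $\frac{2}{3} \approx 0.66667$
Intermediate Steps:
$X{\left(v,a \right)} = -4 + a$
$I = 2$ ($I = -4 + 6 = 2$)
$g{\left(D \right)} = -2$
$j = - \frac{1}{3}$ ($j = - \frac{\left(-1\right)^{2}}{3} = \left(- \frac{1}{3}\right) 1 = - \frac{1}{3} \approx -0.33333$)
$j g{\left(-4 \right)} W{\left(1,-6 \right)} = \left(- \frac{1}{3}\right) \left(-2\right) 1 = \frac{2}{3} \cdot 1 = \frac{2}{3}$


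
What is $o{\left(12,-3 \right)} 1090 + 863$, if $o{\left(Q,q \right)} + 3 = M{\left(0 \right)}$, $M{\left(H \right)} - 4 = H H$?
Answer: $1953$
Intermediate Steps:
$M{\left(H \right)} = 4 + H^{2}$ ($M{\left(H \right)} = 4 + H H = 4 + H^{2}$)
$o{\left(Q,q \right)} = 1$ ($o{\left(Q,q \right)} = -3 + \left(4 + 0^{2}\right) = -3 + \left(4 + 0\right) = -3 + 4 = 1$)
$o{\left(12,-3 \right)} 1090 + 863 = 1 \cdot 1090 + 863 = 1090 + 863 = 1953$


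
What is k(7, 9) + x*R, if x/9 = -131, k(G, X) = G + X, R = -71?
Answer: 83725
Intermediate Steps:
x = -1179 (x = 9*(-131) = -1179)
k(7, 9) + x*R = (7 + 9) - 1179*(-71) = 16 + 83709 = 83725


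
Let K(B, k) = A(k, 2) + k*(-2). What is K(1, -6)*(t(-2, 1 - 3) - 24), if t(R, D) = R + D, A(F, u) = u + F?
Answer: -224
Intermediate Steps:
A(F, u) = F + u
K(B, k) = 2 - k (K(B, k) = (k + 2) + k*(-2) = (2 + k) - 2*k = 2 - k)
t(R, D) = D + R
K(1, -6)*(t(-2, 1 - 3) - 24) = (2 - 1*(-6))*(((1 - 3) - 2) - 24) = (2 + 6)*((-2 - 2) - 24) = 8*(-4 - 24) = 8*(-28) = -224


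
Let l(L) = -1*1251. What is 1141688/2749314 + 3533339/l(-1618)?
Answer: -1618805021293/573231969 ≈ -2824.0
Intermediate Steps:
l(L) = -1251
1141688/2749314 + 3533339/l(-1618) = 1141688/2749314 + 3533339/(-1251) = 1141688*(1/2749314) + 3533339*(-1/1251) = 570844/1374657 - 3533339/1251 = -1618805021293/573231969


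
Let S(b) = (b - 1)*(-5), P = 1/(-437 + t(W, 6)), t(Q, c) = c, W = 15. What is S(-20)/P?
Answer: -45255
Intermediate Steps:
P = -1/431 (P = 1/(-437 + 6) = 1/(-431) = -1/431 ≈ -0.0023202)
S(b) = 5 - 5*b (S(b) = (-1 + b)*(-5) = 5 - 5*b)
S(-20)/P = (5 - 5*(-20))/(-1/431) = (5 + 100)*(-431) = 105*(-431) = -45255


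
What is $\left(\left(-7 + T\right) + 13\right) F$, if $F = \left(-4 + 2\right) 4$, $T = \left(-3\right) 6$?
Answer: $96$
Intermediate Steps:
$T = -18$
$F = -8$ ($F = \left(-2\right) 4 = -8$)
$\left(\left(-7 + T\right) + 13\right) F = \left(\left(-7 - 18\right) + 13\right) \left(-8\right) = \left(-25 + 13\right) \left(-8\right) = \left(-12\right) \left(-8\right) = 96$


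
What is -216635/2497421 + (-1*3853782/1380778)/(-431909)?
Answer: -64592543440119524/744694036813412021 ≈ -0.086737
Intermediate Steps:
-216635/2497421 + (-1*3853782/1380778)/(-431909) = -216635*1/2497421 - 3853782*1/1380778*(-1/431909) = -216635/2497421 - 1926891/690389*(-1/431909) = -216635/2497421 + 1926891/298185222601 = -64592543440119524/744694036813412021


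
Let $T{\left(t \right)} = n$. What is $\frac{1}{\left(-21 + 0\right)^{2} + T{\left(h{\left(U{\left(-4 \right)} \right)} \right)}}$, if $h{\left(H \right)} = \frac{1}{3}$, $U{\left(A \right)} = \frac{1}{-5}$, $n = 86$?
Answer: $\frac{1}{527} \approx 0.0018975$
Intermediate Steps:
$U{\left(A \right)} = - \frac{1}{5}$
$h{\left(H \right)} = \frac{1}{3}$
$T{\left(t \right)} = 86$
$\frac{1}{\left(-21 + 0\right)^{2} + T{\left(h{\left(U{\left(-4 \right)} \right)} \right)}} = \frac{1}{\left(-21 + 0\right)^{2} + 86} = \frac{1}{\left(-21\right)^{2} + 86} = \frac{1}{441 + 86} = \frac{1}{527}$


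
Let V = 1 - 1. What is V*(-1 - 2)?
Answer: 0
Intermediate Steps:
V = 0
V*(-1 - 2) = 0*(-1 - 2) = 0*(-3) = 0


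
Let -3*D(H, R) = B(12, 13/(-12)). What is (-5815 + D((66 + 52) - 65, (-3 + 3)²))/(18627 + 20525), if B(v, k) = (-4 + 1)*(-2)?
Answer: -5817/39152 ≈ -0.14857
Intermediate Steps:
B(v, k) = 6 (B(v, k) = -3*(-2) = 6)
D(H, R) = -2 (D(H, R) = -⅓*6 = -2)
(-5815 + D((66 + 52) - 65, (-3 + 3)²))/(18627 + 20525) = (-5815 - 2)/(18627 + 20525) = -5817/39152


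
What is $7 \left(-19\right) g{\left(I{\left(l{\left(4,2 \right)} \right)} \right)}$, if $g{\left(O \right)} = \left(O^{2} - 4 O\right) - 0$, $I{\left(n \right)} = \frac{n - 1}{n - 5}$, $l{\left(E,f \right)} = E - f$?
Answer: $- \frac{1729}{9} \approx -192.11$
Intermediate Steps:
$I{\left(n \right)} = \frac{-1 + n}{-5 + n}$
$g{\left(O \right)} = O^{2} - 4 O$ ($g{\left(O \right)} = \left(O^{2} - 4 O\right) + 0 = O^{2} - 4 O$)
$7 \left(-19\right) g{\left(I{\left(l{\left(4,2 \right)} \right)} \right)} = 7 \left(-19\right) \frac{-1 + \left(4 - 2\right)}{-5 + \left(4 - 2\right)} \left(-4 + \frac{-1 + \left(4 - 2\right)}{-5 + \left(4 - 2\right)}\right) = - 133 \frac{-1 + \left(4 - 2\right)}{-5 + \left(4 - 2\right)} \left(-4 + \frac{-1 + \left(4 - 2\right)}{-5 + \left(4 - 2\right)}\right) = - 133 \frac{-1 + 2}{-5 + 2} \left(-4 + \frac{-1 + 2}{-5 + 2}\right) = - 133 \frac{1}{-3} \cdot 1 \left(-4 + \frac{1}{-3} \cdot 1\right) = - 133 \left(- \frac{1}{3}\right) 1 \left(-4 - \frac{1}{3}\right) = - 133 \left(- \frac{-4 - \frac{1}{3}}{3}\right) = - 133 \left(\left(- \frac{1}{3}\right) \left(- \frac{13}{3}\right)\right) = \left(-133\right) \frac{13}{9} = - \frac{1729}{9}$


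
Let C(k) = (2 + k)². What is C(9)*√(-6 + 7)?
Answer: 121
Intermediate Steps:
C(9)*√(-6 + 7) = (2 + 9)²*√(-6 + 7) = 11²*√1 = 121*1 = 121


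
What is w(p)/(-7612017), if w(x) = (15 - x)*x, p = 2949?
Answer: 2884122/2537339 ≈ 1.1367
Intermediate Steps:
w(x) = x*(15 - x)
w(p)/(-7612017) = (2949*(15 - 1*2949))/(-7612017) = (2949*(15 - 2949))*(-1/7612017) = (2949*(-2934))*(-1/7612017) = -8652366*(-1/7612017) = 2884122/2537339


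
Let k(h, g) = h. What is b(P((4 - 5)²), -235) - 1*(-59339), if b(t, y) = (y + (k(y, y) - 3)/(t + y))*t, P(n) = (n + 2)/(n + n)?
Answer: 55094819/934 ≈ 58988.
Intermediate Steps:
P(n) = (2 + n)/(2*n) (P(n) = (2 + n)/((2*n)) = (2 + n)*(1/(2*n)) = (2 + n)/(2*n))
b(t, y) = t*(y + (-3 + y)/(t + y)) (b(t, y) = (y + (y - 3)/(t + y))*t = (y + (-3 + y)/(t + y))*t = t*(y + (-3 + y)/(t + y)))
b(P((4 - 5)²), -235) - 1*(-59339) = ((2 + (4 - 5)²)/(2*((4 - 5)²)))*(-3 - 235 + (-235)² + ((2 + (4 - 5)²)/(2*((4 - 5)²)))*(-235))/((2 + (4 - 5)²)/(2*((4 - 5)²)) - 235) - 1*(-59339) = ((2 + (-1)²)/(2*((-1)²)))*(-3 - 235 + 55225 + ((2 + (-1)²)/(2*((-1)²)))*(-235))/((2 + (-1)²)/(2*((-1)²)) - 235) + 59339 = ((½)*(2 + 1)/1)*(-3 - 235 + 55225 + ((½)*(2 + 1)/1)*(-235))/((½)*(2 + 1)/1 - 235) + 59339 = ((½)*1*3)*(-3 - 235 + 55225 + ((½)*1*3)*(-235))/((½)*1*3 - 235) + 59339 = 3*(-3 - 235 + 55225 + (3/2)*(-235))/(2*(3/2 - 235)) + 59339 = 3*(-3 - 235 + 55225 - 705/2)/(2*(-467/2)) + 59339 = (3/2)*(-2/467)*(109269/2) + 59339 = -327807/934 + 59339 = 55094819/934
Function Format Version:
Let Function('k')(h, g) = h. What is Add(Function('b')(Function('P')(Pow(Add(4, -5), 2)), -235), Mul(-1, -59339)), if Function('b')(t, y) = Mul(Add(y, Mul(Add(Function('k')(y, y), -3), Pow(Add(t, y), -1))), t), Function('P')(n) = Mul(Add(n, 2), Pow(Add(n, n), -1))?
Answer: Rational(55094819, 934) ≈ 58988.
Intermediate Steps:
Function('P')(n) = Mul(Rational(1, 2), Pow(n, -1), Add(2, n)) (Function('P')(n) = Mul(Add(2, n), Pow(Mul(2, n), -1)) = Mul(Add(2, n), Mul(Rational(1, 2), Pow(n, -1))) = Mul(Rational(1, 2), Pow(n, -1), Add(2, n)))
Function('b')(t, y) = Mul(t, Add(y, Mul(Pow(Add(t, y), -1), Add(-3, y)))) (Function('b')(t, y) = Mul(Add(y, Mul(Add(y, -3), Pow(Add(t, y), -1))), t) = Mul(Add(y, Mul(Add(-3, y), Pow(Add(t, y), -1))), t) = Mul(Add(y, Mul(Pow(Add(t, y), -1), Add(-3, y))), t) = Mul(t, Add(y, Mul(Pow(Add(t, y), -1), Add(-3, y)))))
Add(Function('b')(Function('P')(Pow(Add(4, -5), 2)), -235), Mul(-1, -59339)) = Add(Mul(Mul(Rational(1, 2), Pow(Pow(Add(4, -5), 2), -1), Add(2, Pow(Add(4, -5), 2))), Pow(Add(Mul(Rational(1, 2), Pow(Pow(Add(4, -5), 2), -1), Add(2, Pow(Add(4, -5), 2))), -235), -1), Add(-3, -235, Pow(-235, 2), Mul(Mul(Rational(1, 2), Pow(Pow(Add(4, -5), 2), -1), Add(2, Pow(Add(4, -5), 2))), -235))), Mul(-1, -59339)) = Add(Mul(Mul(Rational(1, 2), Pow(Pow(-1, 2), -1), Add(2, Pow(-1, 2))), Pow(Add(Mul(Rational(1, 2), Pow(Pow(-1, 2), -1), Add(2, Pow(-1, 2))), -235), -1), Add(-3, -235, 55225, Mul(Mul(Rational(1, 2), Pow(Pow(-1, 2), -1), Add(2, Pow(-1, 2))), -235))), 59339) = Add(Mul(Mul(Rational(1, 2), Pow(1, -1), Add(2, 1)), Pow(Add(Mul(Rational(1, 2), Pow(1, -1), Add(2, 1)), -235), -1), Add(-3, -235, 55225, Mul(Mul(Rational(1, 2), Pow(1, -1), Add(2, 1)), -235))), 59339) = Add(Mul(Mul(Rational(1, 2), 1, 3), Pow(Add(Mul(Rational(1, 2), 1, 3), -235), -1), Add(-3, -235, 55225, Mul(Mul(Rational(1, 2), 1, 3), -235))), 59339) = Add(Mul(Rational(3, 2), Pow(Add(Rational(3, 2), -235), -1), Add(-3, -235, 55225, Mul(Rational(3, 2), -235))), 59339) = Add(Mul(Rational(3, 2), Pow(Rational(-467, 2), -1), Add(-3, -235, 55225, Rational(-705, 2))), 59339) = Add(Mul(Rational(3, 2), Rational(-2, 467), Rational(109269, 2)), 59339) = Add(Rational(-327807, 934), 59339) = Rational(55094819, 934)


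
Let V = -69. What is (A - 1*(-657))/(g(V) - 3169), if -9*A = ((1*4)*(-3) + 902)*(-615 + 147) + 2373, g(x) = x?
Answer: -70010/4857 ≈ -14.414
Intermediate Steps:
A = 138049/3 (A = -(((1*4)*(-3) + 902)*(-615 + 147) + 2373)/9 = -((4*(-3) + 902)*(-468) + 2373)/9 = -((-12 + 902)*(-468) + 2373)/9 = -(890*(-468) + 2373)/9 = -(-416520 + 2373)/9 = -1/9*(-414147) = 138049/3 ≈ 46016.)
(A - 1*(-657))/(g(V) - 3169) = (138049/3 - 1*(-657))/(-69 - 3169) = (138049/3 + 657)/(-3238) = (140020/3)*(-1/3238) = -70010/4857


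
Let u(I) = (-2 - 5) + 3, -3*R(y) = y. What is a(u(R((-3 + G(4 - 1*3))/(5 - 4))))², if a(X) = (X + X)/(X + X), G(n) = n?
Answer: 1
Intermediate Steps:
R(y) = -y/3
u(I) = -4 (u(I) = -7 + 3 = -4)
a(X) = 1 (a(X) = (2*X)/((2*X)) = (2*X)*(1/(2*X)) = 1)
a(u(R((-3 + G(4 - 1*3))/(5 - 4))))² = 1² = 1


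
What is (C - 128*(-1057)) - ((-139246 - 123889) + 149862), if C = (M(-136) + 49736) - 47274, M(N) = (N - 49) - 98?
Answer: 250748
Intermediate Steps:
M(N) = -147 + N (M(N) = (-49 + N) - 98 = -147 + N)
C = 2179 (C = ((-147 - 136) + 49736) - 47274 = (-283 + 49736) - 47274 = 49453 - 47274 = 2179)
(C - 128*(-1057)) - ((-139246 - 123889) + 149862) = (2179 - 128*(-1057)) - ((-139246 - 123889) + 149862) = (2179 - 1*(-135296)) - (-263135 + 149862) = (2179 + 135296) - 1*(-113273) = 137475 + 113273 = 250748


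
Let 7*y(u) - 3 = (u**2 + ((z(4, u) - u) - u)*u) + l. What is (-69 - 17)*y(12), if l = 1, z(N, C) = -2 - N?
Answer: 18232/7 ≈ 2604.6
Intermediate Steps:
y(u) = 4/7 + u**2/7 + u*(-6 - 2*u)/7 (y(u) = 3/7 + ((u**2 + (((-2 - 1*4) - u) - u)*u) + 1)/7 = 3/7 + ((u**2 + (((-2 - 4) - u) - u)*u) + 1)/7 = 3/7 + ((u**2 + ((-6 - u) - u)*u) + 1)/7 = 3/7 + ((u**2 + (-6 - 2*u)*u) + 1)/7 = 3/7 + ((u**2 + u*(-6 - 2*u)) + 1)/7 = 3/7 + (1 + u**2 + u*(-6 - 2*u))/7 = 3/7 + (1/7 + u**2/7 + u*(-6 - 2*u)/7) = 4/7 + u**2/7 + u*(-6 - 2*u)/7)
(-69 - 17)*y(12) = (-69 - 17)*(4/7 - 6/7*12 - 1/7*12**2) = -86*(4/7 - 72/7 - 1/7*144) = -86*(4/7 - 72/7 - 144/7) = -86*(-212/7) = 18232/7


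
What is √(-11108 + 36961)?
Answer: √25853 ≈ 160.79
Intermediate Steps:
√(-11108 + 36961) = √25853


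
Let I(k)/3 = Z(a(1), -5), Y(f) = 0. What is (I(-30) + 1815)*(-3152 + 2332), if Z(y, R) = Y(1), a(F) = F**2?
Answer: -1488300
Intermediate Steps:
Z(y, R) = 0
I(k) = 0 (I(k) = 3*0 = 0)
(I(-30) + 1815)*(-3152 + 2332) = (0 + 1815)*(-3152 + 2332) = 1815*(-820) = -1488300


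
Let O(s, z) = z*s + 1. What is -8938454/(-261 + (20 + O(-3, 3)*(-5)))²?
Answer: -8938454/40401 ≈ -221.24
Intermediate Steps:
O(s, z) = 1 + s*z (O(s, z) = s*z + 1 = 1 + s*z)
-8938454/(-261 + (20 + O(-3, 3)*(-5)))² = -8938454/(-261 + (20 + (1 - 3*3)*(-5)))² = -8938454/(-261 + (20 + (1 - 9)*(-5)))² = -8938454/(-261 + (20 - 8*(-5)))² = -8938454/(-261 + (20 + 40))² = -8938454/(-261 + 60)² = -8938454/((-201)²) = -8938454/40401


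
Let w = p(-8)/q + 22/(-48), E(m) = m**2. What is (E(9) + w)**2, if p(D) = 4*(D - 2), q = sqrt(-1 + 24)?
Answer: 86860847/13248 - 19330*sqrt(23)/69 ≈ 5213.0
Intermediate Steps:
q = sqrt(23) ≈ 4.7958
p(D) = -8 + 4*D (p(D) = 4*(-2 + D) = -8 + 4*D)
w = -11/24 - 40*sqrt(23)/23 (w = (-8 + 4*(-8))/(sqrt(23)) + 22/(-48) = (-8 - 32)*(sqrt(23)/23) + 22*(-1/48) = -40*sqrt(23)/23 - 11/24 = -11/24 - 40*sqrt(23)/23 ≈ -8.7989)
(E(9) + w)**2 = (9**2 + (-11/24 - 40*sqrt(23)/23))**2 = (81 + (-11/24 - 40*sqrt(23)/23))**2 = (1933/24 - 40*sqrt(23)/23)**2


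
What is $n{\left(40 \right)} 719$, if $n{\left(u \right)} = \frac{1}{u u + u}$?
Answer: $\frac{719}{1640} \approx 0.43841$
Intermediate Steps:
$n{\left(u \right)} = \frac{1}{u + u^{2}}$ ($n{\left(u \right)} = \frac{1}{u^{2} + u} = \frac{1}{u + u^{2}}$)
$n{\left(40 \right)} 719 = \frac{1}{40 \left(1 + 40\right)} 719 = \frac{1}{40 \cdot 41} \cdot 719 = \frac{1}{40} \cdot \frac{1}{41} \cdot 719 = \frac{1}{1640} \cdot 719 = \frac{719}{1640}$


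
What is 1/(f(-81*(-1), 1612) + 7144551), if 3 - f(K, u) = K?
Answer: 1/7144473 ≈ 1.3997e-7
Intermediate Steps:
f(K, u) = 3 - K
1/(f(-81*(-1), 1612) + 7144551) = 1/((3 - (-81)*(-1)) + 7144551) = 1/((3 - 1*81) + 7144551) = 1/((3 - 81) + 7144551) = 1/(-78 + 7144551) = 1/7144473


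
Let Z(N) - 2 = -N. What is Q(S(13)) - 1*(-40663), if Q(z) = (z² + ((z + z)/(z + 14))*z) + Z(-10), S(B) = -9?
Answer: 203942/5 ≈ 40788.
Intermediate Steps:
Z(N) = 2 - N
Q(z) = 12 + z² + 2*z²/(14 + z) (Q(z) = (z² + ((z + z)/(z + 14))*z) + (2 - 1*(-10)) = (z² + ((2*z)/(14 + z))*z) + (2 + 10) = (z² + (2*z/(14 + z))*z) + 12 = (z² + 2*z²/(14 + z)) + 12 = 12 + z² + 2*z²/(14 + z))
Q(S(13)) - 1*(-40663) = (168 + (-9)³ + 12*(-9) + 16*(-9)²)/(14 - 9) - 1*(-40663) = (168 - 729 - 108 + 16*81)/5 + 40663 = (168 - 729 - 108 + 1296)/5 + 40663 = (⅕)*627 + 40663 = 627/5 + 40663 = 203942/5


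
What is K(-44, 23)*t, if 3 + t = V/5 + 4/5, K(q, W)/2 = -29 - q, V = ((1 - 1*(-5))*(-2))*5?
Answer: -426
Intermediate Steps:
V = -60 (V = ((1 + 5)*(-2))*5 = (6*(-2))*5 = -12*5 = -60)
K(q, W) = -58 - 2*q (K(q, W) = 2*(-29 - q) = -58 - 2*q)
t = -71/5 (t = -3 + (-60/5 + 4/5) = -3 + (-60*⅕ + 4*(⅕)) = -3 + (-12 + ⅘) = -3 - 56/5 = -71/5 ≈ -14.200)
K(-44, 23)*t = (-58 - 2*(-44))*(-71/5) = (-58 + 88)*(-71/5) = 30*(-71/5) = -426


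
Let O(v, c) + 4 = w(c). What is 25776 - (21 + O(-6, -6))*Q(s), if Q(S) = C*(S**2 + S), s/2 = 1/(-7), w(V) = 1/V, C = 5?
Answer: 3791597/147 ≈ 25793.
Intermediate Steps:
w(V) = 1/V
O(v, c) = -4 + 1/c
s = -2/7 (s = 2/(-7) = 2*(-1/7) = -2/7 ≈ -0.28571)
Q(S) = 5*S + 5*S**2 (Q(S) = 5*(S**2 + S) = 5*(S + S**2) = 5*S + 5*S**2)
25776 - (21 + O(-6, -6))*Q(s) = 25776 - (21 + (-4 + 1/(-6)))*5*(-2/7)*(1 - 2/7) = 25776 - (21 + (-4 - 1/6))*5*(-2/7)*(5/7) = 25776 - (21 - 25/6)*(-50)/49 = 25776 - 101*(-50)/(6*49) = 25776 - 1*(-2525/147) = 25776 + 2525/147 = 3791597/147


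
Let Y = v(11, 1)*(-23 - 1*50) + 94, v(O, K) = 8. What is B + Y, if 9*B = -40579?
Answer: -44989/9 ≈ -4998.8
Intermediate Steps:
B = -40579/9 (B = (⅑)*(-40579) = -40579/9 ≈ -4508.8)
Y = -490 (Y = 8*(-23 - 1*50) + 94 = 8*(-23 - 50) + 94 = 8*(-73) + 94 = -584 + 94 = -490)
B + Y = -40579/9 - 490 = -44989/9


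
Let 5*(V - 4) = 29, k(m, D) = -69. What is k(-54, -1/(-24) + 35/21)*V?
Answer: -3381/5 ≈ -676.20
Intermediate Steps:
V = 49/5 (V = 4 + (⅕)*29 = 4 + 29/5 = 49/5 ≈ 9.8000)
k(-54, -1/(-24) + 35/21)*V = -69*49/5 = -3381/5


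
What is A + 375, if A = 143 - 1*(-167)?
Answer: 685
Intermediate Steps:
A = 310 (A = 143 + 167 = 310)
A + 375 = 310 + 375 = 685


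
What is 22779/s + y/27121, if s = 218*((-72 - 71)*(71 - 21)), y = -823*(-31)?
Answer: 39149323841/42273502700 ≈ 0.92610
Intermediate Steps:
y = 25513
s = -1558700 (s = 218*(-143*50) = 218*(-7150) = -1558700)
22779/s + y/27121 = 22779/(-1558700) + 25513/27121 = 22779*(-1/1558700) + 25513*(1/27121) = -22779/1558700 + 25513/27121 = 39149323841/42273502700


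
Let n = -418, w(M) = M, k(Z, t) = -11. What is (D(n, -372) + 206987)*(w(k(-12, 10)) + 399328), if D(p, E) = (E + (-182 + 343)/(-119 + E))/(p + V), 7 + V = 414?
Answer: 446484164313200/5401 ≈ 8.2667e+10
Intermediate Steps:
V = 407 (V = -7 + 414 = 407)
D(p, E) = (E + 161/(-119 + E))/(407 + p) (D(p, E) = (E + (-182 + 343)/(-119 + E))/(p + 407) = (E + 161/(-119 + E))/(407 + p))
(D(n, -372) + 206987)*(w(k(-12, 10)) + 399328) = ((161 + (-372)**2 - 119*(-372))/(-48433 - 119*(-418) + 407*(-372) - 372*(-418)) + 206987)*(-11 + 399328) = ((161 + 138384 + 44268)/(-48433 + 49742 - 151404 + 155496) + 206987)*399317 = (182813/5401 + 206987)*399317 = (1118119600/5401)*399317 = 446484164313200/5401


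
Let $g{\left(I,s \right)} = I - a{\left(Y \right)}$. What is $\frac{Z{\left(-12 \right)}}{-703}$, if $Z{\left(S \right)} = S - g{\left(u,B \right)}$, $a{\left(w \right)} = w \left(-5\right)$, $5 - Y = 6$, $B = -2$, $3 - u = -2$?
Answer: $\frac{12}{703} \approx 0.01707$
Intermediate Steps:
$u = 5$ ($u = 3 - -2 = 3 + 2 = 5$)
$Y = -1$ ($Y = 5 - 6 = -1$)
$a{\left(w \right)} = - 5 w$
$g{\left(I,s \right)} = -5 + I$ ($g{\left(I,s \right)} = I - \left(-5\right) \left(-1\right) = I - 5 = -5 + I$)
$Z{\left(S \right)} = S$ ($Z{\left(S \right)} = S - \left(-5 + 5\right) = S - 0 = S + 0 = S$)
$\frac{Z{\left(-12 \right)}}{-703} = - \frac{12}{-703} = \left(-12\right) \left(- \frac{1}{703}\right) = \frac{12}{703}$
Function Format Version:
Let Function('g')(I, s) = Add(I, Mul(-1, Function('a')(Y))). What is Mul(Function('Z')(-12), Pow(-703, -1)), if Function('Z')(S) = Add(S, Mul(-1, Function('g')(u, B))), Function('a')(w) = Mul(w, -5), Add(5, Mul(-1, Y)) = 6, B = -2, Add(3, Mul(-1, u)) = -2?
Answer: Rational(12, 703) ≈ 0.017070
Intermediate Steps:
u = 5 (u = Add(3, Mul(-1, -2)) = Add(3, 2) = 5)
Y = -1 (Y = Add(5, Mul(-1, 6)) = Add(5, -6) = -1)
Function('a')(w) = Mul(-5, w)
Function('g')(I, s) = Add(-5, I) (Function('g')(I, s) = Add(I, Mul(-1, Mul(-5, -1))) = Add(I, Mul(-1, 5)) = Add(I, -5) = Add(-5, I))
Function('Z')(S) = S (Function('Z')(S) = Add(S, Mul(-1, Add(-5, 5))) = Add(S, Mul(-1, 0)) = Add(S, 0) = S)
Mul(Function('Z')(-12), Pow(-703, -1)) = Mul(-12, Pow(-703, -1)) = Mul(-12, Rational(-1, 703)) = Rational(12, 703)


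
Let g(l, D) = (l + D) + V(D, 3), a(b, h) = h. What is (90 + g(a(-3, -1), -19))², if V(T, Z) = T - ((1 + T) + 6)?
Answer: 3969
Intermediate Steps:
V(T, Z) = -7 (V(T, Z) = T - (7 + T) = T + (-7 - T) = -7)
g(l, D) = -7 + D + l (g(l, D) = (l + D) - 7 = (D + l) - 7 = -7 + D + l)
(90 + g(a(-3, -1), -19))² = (90 + (-7 - 19 - 1))² = (90 - 27)² = 63² = 3969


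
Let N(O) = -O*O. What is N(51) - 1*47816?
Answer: -50417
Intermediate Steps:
N(O) = -O²
N(51) - 1*47816 = -1*51² - 1*47816 = -1*2601 - 47816 = -2601 - 47816 = -50417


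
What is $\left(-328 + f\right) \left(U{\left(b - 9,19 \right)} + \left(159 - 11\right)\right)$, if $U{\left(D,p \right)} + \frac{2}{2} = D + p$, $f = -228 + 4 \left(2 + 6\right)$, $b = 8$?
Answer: $-86460$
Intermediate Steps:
$f = -196$ ($f = -228 + 4 \cdot 8 = -228 + 32 = -196$)
$U{\left(D,p \right)} = -1 + D + p$ ($U{\left(D,p \right)} = -1 + \left(D + p\right) = -1 + D + p$)
$\left(-328 + f\right) \left(U{\left(b - 9,19 \right)} + \left(159 - 11\right)\right) = \left(-328 - 196\right) \left(\left(-1 + \left(8 - 9\right) + 19\right) + \left(159 - 11\right)\right) = - 524 \left(\left(-1 + \left(8 - 9\right) + 19\right) + 148\right) = - 524 \left(\left(-1 - 1 + 19\right) + 148\right) = - 524 \left(17 + 148\right) = \left(-524\right) 165 = -86460$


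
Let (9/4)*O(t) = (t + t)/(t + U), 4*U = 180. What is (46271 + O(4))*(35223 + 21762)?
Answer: 387603289285/147 ≈ 2.6368e+9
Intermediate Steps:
U = 45 (U = (¼)*180 = 45)
O(t) = 8*t/(9*(45 + t)) (O(t) = 4*((t + t)/(t + 45))/9 = 4*((2*t)/(45 + t))/9 = 4*(2*t/(45 + t))/9 = 8*t/(9*(45 + t)))
(46271 + O(4))*(35223 + 21762) = (46271 + (8/9)*4/(45 + 4))*(35223 + 21762) = (46271 + (8/9)*4/49)*56985 = (46271 + (8/9)*4*(1/49))*56985 = (46271 + 32/441)*56985 = (20405543/441)*56985 = 387603289285/147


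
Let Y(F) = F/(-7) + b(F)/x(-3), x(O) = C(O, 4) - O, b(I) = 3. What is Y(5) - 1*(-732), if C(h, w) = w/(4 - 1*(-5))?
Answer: 158878/217 ≈ 732.16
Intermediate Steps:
C(h, w) = w/9 (C(h, w) = w/(4 + 5) = w/9)
x(O) = 4/9 - O (x(O) = (⅑)*4 - O = 4/9 - O)
Y(F) = 27/31 - F/7 (Y(F) = F/(-7) + 3/(4/9 - 1*(-3)) = F*(-⅐) + 3/(4/9 + 3) = -F/7 + 3/(31/9) = -F/7 + 3*(9/31) = -F/7 + 27/31 = 27/31 - F/7)
Y(5) - 1*(-732) = (27/31 - ⅐*5) - 1*(-732) = (27/31 - 5/7) + 732 = 34/217 + 732 = 158878/217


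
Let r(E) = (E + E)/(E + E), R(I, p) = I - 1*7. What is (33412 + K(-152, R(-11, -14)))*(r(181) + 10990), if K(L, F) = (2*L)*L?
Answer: 875103420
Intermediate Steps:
R(I, p) = -7 + I (R(I, p) = I - 7 = -7 + I)
r(E) = 1 (r(E) = (2*E)/((2*E)) = (2*E)*(1/(2*E)) = 1)
K(L, F) = 2*L²
(33412 + K(-152, R(-11, -14)))*(r(181) + 10990) = (33412 + 2*(-152)²)*(1 + 10990) = (33412 + 2*23104)*10991 = (33412 + 46208)*10991 = 79620*10991 = 875103420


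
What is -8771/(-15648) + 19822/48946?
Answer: 369740011/382953504 ≈ 0.96550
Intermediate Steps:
-8771/(-15648) + 19822/48946 = -8771*(-1/15648) + 19822*(1/48946) = 8771/15648 + 9911/24473 = 369740011/382953504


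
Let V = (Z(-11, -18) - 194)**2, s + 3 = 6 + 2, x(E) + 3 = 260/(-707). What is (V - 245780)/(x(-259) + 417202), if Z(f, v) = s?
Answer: -148511713/294959433 ≈ -0.50350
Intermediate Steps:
x(E) = -2381/707 (x(E) = -3 + 260/(-707) = -3 + 260*(-1/707) = -3 - 260/707 = -2381/707)
s = 5 (s = -3 + (6 + 2) = -3 + 8 = 5)
Z(f, v) = 5
V = 35721 (V = (5 - 194)**2 = (-189)**2 = 35721)
(V - 245780)/(x(-259) + 417202) = (35721 - 245780)/(-2381/707 + 417202) = -210059/294959433/707 = -210059*707/294959433 = -148511713/294959433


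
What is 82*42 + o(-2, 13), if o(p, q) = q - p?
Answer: 3459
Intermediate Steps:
82*42 + o(-2, 13) = 82*42 + (13 - 1*(-2)) = 3444 + (13 + 2) = 3444 + 15 = 3459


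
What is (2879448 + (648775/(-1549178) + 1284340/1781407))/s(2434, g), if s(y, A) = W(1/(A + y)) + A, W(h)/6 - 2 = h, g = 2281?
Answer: 37467564023964784802645/29836678061067962446 ≈ 1255.8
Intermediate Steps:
W(h) = 12 + 6*h
s(y, A) = 12 + A + 6/(A + y) (s(y, A) = (12 + 6/(A + y)) + A = 12 + A + 6/(A + y))
(2879448 + (648775/(-1549178) + 1284340/1781407))/s(2434, g) = (2879448 + (648775/(-1549178) + 1284340/1781407))/(((6 + (12 + 2281)*(2281 + 2434))/(2281 + 2434))) = (2879448 + (648775*(-1/1549178) + 1284340*(1/1781407)))/(((6 + 2293*4715)/4715)) = (2879448 + (-648775/1549178 + 1284340/1781407))/(((6 + 10811495)/4715)) = (2879448 + 833938946095/2759716533446)/(((1/4715)*10811501)) = 7946461086736963903/(2759716533446*(10811501/4715)) = (7946461086736963903/2759716533446)*(4715/10811501) = 37467564023964784802645/29836678061067962446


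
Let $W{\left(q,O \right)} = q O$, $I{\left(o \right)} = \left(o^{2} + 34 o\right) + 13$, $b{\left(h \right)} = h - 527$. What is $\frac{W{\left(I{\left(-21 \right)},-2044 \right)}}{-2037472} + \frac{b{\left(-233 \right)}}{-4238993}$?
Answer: $- \frac{140701372575}{539801846606} \approx -0.26065$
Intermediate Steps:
$b{\left(h \right)} = -527 + h$
$I{\left(o \right)} = 13 + o^{2} + 34 o$
$W{\left(q,O \right)} = O q$
$\frac{W{\left(I{\left(-21 \right)},-2044 \right)}}{-2037472} + \frac{b{\left(-233 \right)}}{-4238993} = \frac{\left(-2044\right) \left(13 + \left(-21\right)^{2} + 34 \left(-21\right)\right)}{-2037472} + \frac{-527 - 233}{-4238993} = - 2044 \left(13 + 441 - 714\right) \left(- \frac{1}{2037472}\right) - - \frac{760}{4238993} = \left(-2044\right) \left(-260\right) \left(- \frac{1}{2037472}\right) + \frac{760}{4238993} = 531440 \left(- \frac{1}{2037472}\right) + \frac{760}{4238993} = - \frac{33215}{127342} + \frac{760}{4238993} = - \frac{140701372575}{539801846606}$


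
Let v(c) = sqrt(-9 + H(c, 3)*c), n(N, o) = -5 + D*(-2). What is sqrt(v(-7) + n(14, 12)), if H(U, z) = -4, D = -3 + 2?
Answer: sqrt(-3 + sqrt(19)) ≈ 1.1657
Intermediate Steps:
D = -1
n(N, o) = -3 (n(N, o) = -5 - 1*(-2) = -5 + 2 = -3)
v(c) = sqrt(-9 - 4*c)
sqrt(v(-7) + n(14, 12)) = sqrt(sqrt(-9 - 4*(-7)) - 3) = sqrt(sqrt(-9 + 28) - 3) = sqrt(sqrt(19) - 3) = sqrt(-3 + sqrt(19))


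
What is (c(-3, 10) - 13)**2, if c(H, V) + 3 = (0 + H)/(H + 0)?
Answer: 225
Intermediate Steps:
c(H, V) = -2 (c(H, V) = -3 + (0 + H)/(H + 0) = -3 + H/H = -3 + 1 = -2)
(c(-3, 10) - 13)**2 = (-2 - 13)**2 = (-15)**2 = 225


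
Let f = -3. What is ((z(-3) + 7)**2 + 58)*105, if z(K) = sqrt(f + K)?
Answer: 10605 + 1470*I*sqrt(6) ≈ 10605.0 + 3600.8*I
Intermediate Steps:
z(K) = sqrt(-3 + K)
((z(-3) + 7)**2 + 58)*105 = ((sqrt(-3 - 3) + 7)**2 + 58)*105 = ((sqrt(-6) + 7)**2 + 58)*105 = ((I*sqrt(6) + 7)**2 + 58)*105 = ((7 + I*sqrt(6))**2 + 58)*105 = (58 + (7 + I*sqrt(6))**2)*105 = 6090 + 105*(7 + I*sqrt(6))**2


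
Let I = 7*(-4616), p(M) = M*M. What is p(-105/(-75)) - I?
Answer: 807849/25 ≈ 32314.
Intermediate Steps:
p(M) = M²
I = -32312
p(-105/(-75)) - I = (-105/(-75))² - 1*(-32312) = (-105*(-1/75))² + 32312 = (7/5)² + 32312 = 49/25 + 32312 = 807849/25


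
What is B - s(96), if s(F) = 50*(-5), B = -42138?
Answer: -41888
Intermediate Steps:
s(F) = -250
B - s(96) = -42138 - 1*(-250) = -42138 + 250 = -41888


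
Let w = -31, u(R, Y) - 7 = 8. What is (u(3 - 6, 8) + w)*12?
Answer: -192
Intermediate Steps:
u(R, Y) = 15 (u(R, Y) = 7 + 8 = 15)
(u(3 - 6, 8) + w)*12 = (15 - 31)*12 = -16*12 = -192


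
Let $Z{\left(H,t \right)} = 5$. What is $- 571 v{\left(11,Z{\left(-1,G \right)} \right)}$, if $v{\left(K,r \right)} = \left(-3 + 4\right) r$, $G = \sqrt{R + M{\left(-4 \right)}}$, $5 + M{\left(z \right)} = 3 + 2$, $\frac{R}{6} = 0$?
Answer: $-2855$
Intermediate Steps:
$R = 0$ ($R = 6 \cdot 0 = 0$)
$M{\left(z \right)} = 0$ ($M{\left(z \right)} = -5 + \left(3 + 2\right) = -5 + 5 = 0$)
$G = 0$ ($G = \sqrt{0 + 0} = \sqrt{0} = 0$)
$v{\left(K,r \right)} = r$ ($v{\left(K,r \right)} = 1 r = r$)
$- 571 v{\left(11,Z{\left(-1,G \right)} \right)} = \left(-571\right) 5 = -2855$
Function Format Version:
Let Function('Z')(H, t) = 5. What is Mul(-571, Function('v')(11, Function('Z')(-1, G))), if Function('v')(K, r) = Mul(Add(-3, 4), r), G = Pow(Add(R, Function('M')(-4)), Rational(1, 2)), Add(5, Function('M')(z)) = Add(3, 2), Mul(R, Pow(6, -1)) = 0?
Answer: -2855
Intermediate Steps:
R = 0 (R = Mul(6, 0) = 0)
Function('M')(z) = 0 (Function('M')(z) = Add(-5, Add(3, 2)) = Add(-5, 5) = 0)
G = 0 (G = Pow(Add(0, 0), Rational(1, 2)) = Pow(0, Rational(1, 2)) = 0)
Function('v')(K, r) = r (Function('v')(K, r) = Mul(1, r) = r)
Mul(-571, Function('v')(11, Function('Z')(-1, G))) = Mul(-571, 5) = -2855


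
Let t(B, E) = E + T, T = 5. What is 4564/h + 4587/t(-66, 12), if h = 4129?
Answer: 19017311/70193 ≈ 270.93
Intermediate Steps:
t(B, E) = 5 + E (t(B, E) = E + 5 = 5 + E)
4564/h + 4587/t(-66, 12) = 4564/4129 + 4587/(5 + 12) = 4564*(1/4129) + 4587/17 = 4564/4129 + 4587*(1/17) = 4564/4129 + 4587/17 = 19017311/70193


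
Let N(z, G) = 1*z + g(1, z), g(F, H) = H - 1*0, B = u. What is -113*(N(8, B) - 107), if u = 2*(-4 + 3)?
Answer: 10283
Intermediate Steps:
u = -2 (u = 2*(-1) = -2)
B = -2
g(F, H) = H (g(F, H) = H + 0 = H)
N(z, G) = 2*z (N(z, G) = 1*z + z = z + z = 2*z)
-113*(N(8, B) - 107) = -113*(2*8 - 107) = -113*(16 - 107) = -113*(-91) = 10283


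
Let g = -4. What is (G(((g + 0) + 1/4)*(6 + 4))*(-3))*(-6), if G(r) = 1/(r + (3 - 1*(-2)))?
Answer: -36/65 ≈ -0.55385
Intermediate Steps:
G(r) = 1/(5 + r) (G(r) = 1/(r + (3 + 2)) = 1/(r + 5) = 1/(5 + r))
(G(((g + 0) + 1/4)*(6 + 4))*(-3))*(-6) = (-3/(5 + ((-4 + 0) + 1/4)*(6 + 4)))*(-6) = (-3/(5 + (-4 + ¼)*10))*(-6) = (-3/(5 - 15/4*10))*(-6) = (-3/(5 - 75/2))*(-6) = (-3/(-65/2))*(-6) = -2/65*(-3)*(-6) = (6/65)*(-6) = -36/65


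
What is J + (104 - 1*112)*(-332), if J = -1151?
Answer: 1505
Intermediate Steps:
J + (104 - 1*112)*(-332) = -1151 + (104 - 1*112)*(-332) = -1151 + (104 - 112)*(-332) = -1151 - 8*(-332) = -1151 + 2656 = 1505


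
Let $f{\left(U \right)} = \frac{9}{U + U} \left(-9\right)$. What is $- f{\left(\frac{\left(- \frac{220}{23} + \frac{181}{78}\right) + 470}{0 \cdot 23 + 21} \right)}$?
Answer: $\frac{1525797}{830183} \approx 1.8379$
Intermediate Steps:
$f{\left(U \right)} = - \frac{81}{2 U}$ ($f{\left(U \right)} = \frac{9}{2 U} \left(-9\right) = - \frac{81}{2 U}$)
$- f{\left(\frac{\left(- \frac{220}{23} + \frac{181}{78}\right) + 470}{0 \cdot 23 + 21} \right)} = - \frac{-81}{2 \frac{\left(- \frac{220}{23} + \frac{181}{78}\right) + 470}{0 \cdot 23 + 21}} = - \frac{-81}{2 \frac{\left(\left(-220\right) \frac{1}{23} + 181 \cdot \frac{1}{78}\right) + 470}{0 + 21}} = - \frac{-81}{2 \frac{\left(- \frac{220}{23} + \frac{181}{78}\right) + 470}{21}} = - \frac{-81}{2 \left(- \frac{12997}{1794} + 470\right) \frac{1}{21}} = - \frac{-81}{2 \cdot \frac{830183}{1794} \cdot \frac{1}{21}} = - \frac{-81}{2 \cdot \frac{830183}{37674}} = - \frac{\left(-81\right) 37674}{2 \cdot 830183} = \left(-1\right) \left(- \frac{1525797}{830183}\right) = \frac{1525797}{830183}$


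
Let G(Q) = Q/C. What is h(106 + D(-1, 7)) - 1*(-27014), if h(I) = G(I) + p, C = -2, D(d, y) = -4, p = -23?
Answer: 26940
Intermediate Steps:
G(Q) = -Q/2 (G(Q) = Q/(-2) = Q*(-½) = -Q/2)
h(I) = -23 - I/2 (h(I) = -I/2 - 23 = -23 - I/2)
h(106 + D(-1, 7)) - 1*(-27014) = (-23 - (106 - 4)/2) - 1*(-27014) = (-23 - ½*102) + 27014 = (-23 - 51) + 27014 = -74 + 27014 = 26940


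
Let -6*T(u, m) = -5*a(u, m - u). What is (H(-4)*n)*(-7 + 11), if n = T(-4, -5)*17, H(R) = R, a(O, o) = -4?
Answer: 2720/3 ≈ 906.67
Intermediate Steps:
T(u, m) = -10/3 (T(u, m) = -(-5)*(-4)/6 = -⅙*20 = -10/3)
n = -170/3 (n = -10/3*17 = -170/3 ≈ -56.667)
(H(-4)*n)*(-7 + 11) = (-4*(-170/3))*(-7 + 11) = (680/3)*4 = 2720/3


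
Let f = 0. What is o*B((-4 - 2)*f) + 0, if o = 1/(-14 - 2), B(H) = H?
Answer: 0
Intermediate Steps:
o = -1/16 (o = 1/(-16) = -1/16 ≈ -0.062500)
o*B((-4 - 2)*f) + 0 = -(-4 - 2)*0/16 + 0 = -(-3)*0/8 + 0 = -1/16*0 + 0 = 0 + 0 = 0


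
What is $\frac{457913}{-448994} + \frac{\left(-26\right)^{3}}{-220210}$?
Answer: $- \frac{46472751593}{49436484370} \approx -0.94005$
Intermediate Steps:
$\frac{457913}{-448994} + \frac{\left(-26\right)^{3}}{-220210} = 457913 \left(- \frac{1}{448994}\right) - - \frac{8788}{110105} = - \frac{457913}{448994} + \frac{8788}{110105} = - \frac{46472751593}{49436484370}$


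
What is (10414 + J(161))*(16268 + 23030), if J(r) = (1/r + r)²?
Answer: 755396885156/529 ≈ 1.4280e+9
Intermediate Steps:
J(r) = (r + 1/r)²
(10414 + J(161))*(16268 + 23030) = (10414 + (1 + 161²)²/161²)*(16268 + 23030) = (10414 + (1 + 25921)²/25921)*39298 = (10414 + (1/25921)*25922²)*39298 = (10414 + (1/25921)*671950084)*39298 = (10414 + 671950084/25921)*39298 = (941891378/25921)*39298 = 755396885156/529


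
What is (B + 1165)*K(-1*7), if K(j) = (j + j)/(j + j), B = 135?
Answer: 1300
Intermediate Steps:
K(j) = 1 (K(j) = (2*j)/((2*j)) = (2*j)*(1/(2*j)) = 1)
(B + 1165)*K(-1*7) = (135 + 1165)*1 = 1300*1 = 1300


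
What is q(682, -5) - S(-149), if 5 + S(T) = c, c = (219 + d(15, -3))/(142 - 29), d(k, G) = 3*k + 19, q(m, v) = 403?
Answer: 45821/113 ≈ 405.50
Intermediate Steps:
d(k, G) = 19 + 3*k
c = 283/113 (c = (219 + (19 + 3*15))/(142 - 29) = (219 + (19 + 45))/113 = (219 + 64)*(1/113) = 283*(1/113) = 283/113 ≈ 2.5044)
S(T) = -282/113 (S(T) = -5 + 283/113 = -282/113)
q(682, -5) - S(-149) = 403 - 1*(-282/113) = 403 + 282/113 = 45821/113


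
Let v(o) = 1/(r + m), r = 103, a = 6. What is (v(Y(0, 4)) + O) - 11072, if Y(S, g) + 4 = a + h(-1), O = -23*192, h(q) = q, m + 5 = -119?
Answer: -325249/21 ≈ -15488.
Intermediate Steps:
m = -124 (m = -5 - 119 = -124)
O = -4416
Y(S, g) = 1 (Y(S, g) = -4 + (6 - 1) = -4 + 5 = 1)
v(o) = -1/21 (v(o) = 1/(103 - 124) = 1/(-21) = -1/21)
(v(Y(0, 4)) + O) - 11072 = (-1/21 - 4416) - 11072 = -92737/21 - 11072 = -325249/21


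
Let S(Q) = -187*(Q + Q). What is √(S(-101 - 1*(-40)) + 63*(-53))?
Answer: 5*√779 ≈ 139.55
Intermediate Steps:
S(Q) = -374*Q
√(S(-101 - 1*(-40)) + 63*(-53)) = √(-374*(-101 - 1*(-40)) + 63*(-53)) = √(-374*(-101 + 40) - 3339) = √(-374*(-61) - 3339) = √(22814 - 3339) = √19475 = 5*√779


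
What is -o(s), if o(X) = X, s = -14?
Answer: 14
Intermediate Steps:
-o(s) = -1*(-14) = 14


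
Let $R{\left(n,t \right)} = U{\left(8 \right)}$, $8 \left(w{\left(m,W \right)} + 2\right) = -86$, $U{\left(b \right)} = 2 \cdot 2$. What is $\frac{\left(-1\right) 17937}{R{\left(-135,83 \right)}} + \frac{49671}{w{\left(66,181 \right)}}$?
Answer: $- \frac{569841}{68} \approx -8380.0$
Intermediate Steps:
$U{\left(b \right)} = 4$
$w{\left(m,W \right)} = - \frac{51}{4}$ ($w{\left(m,W \right)} = -2 + \frac{1}{8} \left(-86\right) = -2 - \frac{43}{4} = - \frac{51}{4}$)
$R{\left(n,t \right)} = 4$
$\frac{\left(-1\right) 17937}{R{\left(-135,83 \right)}} + \frac{49671}{w{\left(66,181 \right)}} = \frac{\left(-1\right) 17937}{4} + \frac{49671}{- \frac{51}{4}} = \left(-17937\right) \frac{1}{4} + 49671 \left(- \frac{4}{51}\right) = - \frac{17937}{4} - \frac{66228}{17} = - \frac{569841}{68}$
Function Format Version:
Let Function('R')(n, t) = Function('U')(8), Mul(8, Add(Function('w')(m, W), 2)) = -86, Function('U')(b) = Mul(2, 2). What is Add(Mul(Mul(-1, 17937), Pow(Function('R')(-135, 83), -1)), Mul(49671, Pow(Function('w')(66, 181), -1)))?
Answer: Rational(-569841, 68) ≈ -8380.0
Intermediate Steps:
Function('U')(b) = 4
Function('w')(m, W) = Rational(-51, 4) (Function('w')(m, W) = Add(-2, Mul(Rational(1, 8), -86)) = Add(-2, Rational(-43, 4)) = Rational(-51, 4))
Function('R')(n, t) = 4
Add(Mul(Mul(-1, 17937), Pow(Function('R')(-135, 83), -1)), Mul(49671, Pow(Function('w')(66, 181), -1))) = Add(Mul(Mul(-1, 17937), Pow(4, -1)), Mul(49671, Pow(Rational(-51, 4), -1))) = Add(Mul(-17937, Rational(1, 4)), Mul(49671, Rational(-4, 51))) = Add(Rational(-17937, 4), Rational(-66228, 17)) = Rational(-569841, 68)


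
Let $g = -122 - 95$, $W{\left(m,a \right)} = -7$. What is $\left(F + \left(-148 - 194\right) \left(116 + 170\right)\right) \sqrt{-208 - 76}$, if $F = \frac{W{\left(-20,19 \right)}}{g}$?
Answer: $- \frac{6064342 i \sqrt{71}}{31} \approx - 1.6484 \cdot 10^{6} i$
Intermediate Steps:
$g = -217$ ($g = -122 - 95 = -217$)
$F = \frac{1}{31}$ ($F = - \frac{7}{-217} = \left(-7\right) \left(- \frac{1}{217}\right) = \frac{1}{31} \approx 0.032258$)
$\left(F + \left(-148 - 194\right) \left(116 + 170\right)\right) \sqrt{-208 - 76} = \left(\frac{1}{31} + \left(-148 - 194\right) \left(116 + 170\right)\right) \sqrt{-208 - 76} = \left(\frac{1}{31} - 97812\right) \sqrt{-284} = \left(\frac{1}{31} - 97812\right) 2 i \sqrt{71} = - \frac{3032171 \cdot 2 i \sqrt{71}}{31} = - \frac{6064342 i \sqrt{71}}{31}$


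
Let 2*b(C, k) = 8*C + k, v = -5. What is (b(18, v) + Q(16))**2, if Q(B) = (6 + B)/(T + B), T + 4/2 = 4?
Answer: 1620529/324 ≈ 5001.6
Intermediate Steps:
T = 2 (T = -2 + 4 = 2)
b(C, k) = k/2 + 4*C (b(C, k) = (8*C + k)/2 = (k + 8*C)/2 = k/2 + 4*C)
Q(B) = (6 + B)/(2 + B)
(b(18, v) + Q(16))**2 = (((1/2)*(-5) + 4*18) + (6 + 16)/(2 + 16))**2 = ((-5/2 + 72) + 22/18)**2 = (139/2 + (1/18)*22)**2 = (139/2 + 11/9)**2 = (1273/18)**2 = 1620529/324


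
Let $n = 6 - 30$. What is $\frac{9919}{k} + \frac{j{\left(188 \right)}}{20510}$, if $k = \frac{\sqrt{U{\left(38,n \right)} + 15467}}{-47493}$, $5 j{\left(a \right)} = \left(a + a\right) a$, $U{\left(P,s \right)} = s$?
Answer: $\frac{35344}{51275} - \frac{471083067 \sqrt{15443}}{15443} \approx -3.7908 \cdot 10^{6}$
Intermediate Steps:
$n = -24$
$j{\left(a \right)} = \frac{2 a^{2}}{5}$ ($j{\left(a \right)} = \frac{\left(a + a\right) a}{5} = \frac{2 a a}{5} = \frac{2 a^{2}}{5}$)
$k = - \frac{\sqrt{15443}}{47493}$ ($k = \frac{\sqrt{-24 + 15467}}{-47493} = \sqrt{15443} \left(- \frac{1}{47493}\right) = - \frac{\sqrt{15443}}{47493} \approx -0.0026166$)
$\frac{9919}{k} + \frac{j{\left(188 \right)}}{20510} = \frac{9919}{\left(- \frac{1}{47493}\right) \sqrt{15443}} + \frac{\frac{2}{5} \cdot 188^{2}}{20510} = 9919 \left(- \frac{47493 \sqrt{15443}}{15443}\right) + \frac{2}{5} \cdot 35344 \cdot \frac{1}{20510} = - \frac{471083067 \sqrt{15443}}{15443} + \frac{70688}{5} \cdot \frac{1}{20510} = - \frac{471083067 \sqrt{15443}}{15443} + \frac{35344}{51275} = \frac{35344}{51275} - \frac{471083067 \sqrt{15443}}{15443}$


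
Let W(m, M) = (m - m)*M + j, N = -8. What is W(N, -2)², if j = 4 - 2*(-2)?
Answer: 64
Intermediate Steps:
j = 8 (j = 4 + 4 = 8)
W(m, M) = 8 (W(m, M) = (m - m)*M + 8 = 0*M + 8 = 0 + 8 = 8)
W(N, -2)² = 8² = 64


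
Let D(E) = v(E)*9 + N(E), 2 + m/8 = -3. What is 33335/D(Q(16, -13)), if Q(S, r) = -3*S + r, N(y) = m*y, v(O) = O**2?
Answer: 33335/35929 ≈ 0.92780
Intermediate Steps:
m = -40 (m = -16 + 8*(-3) = -16 - 24 = -40)
N(y) = -40*y
Q(S, r) = r - 3*S
D(E) = -40*E + 9*E**2 (D(E) = E**2*9 - 40*E = 9*E**2 - 40*E = -40*E + 9*E**2)
33335/D(Q(16, -13)) = 33335/(((-13 - 3*16)*(-40 + 9*(-13 - 3*16)))) = 33335/(((-13 - 48)*(-40 + 9*(-13 - 48)))) = 33335/((-61*(-40 + 9*(-61)))) = 33335/((-61*(-40 - 549))) = 33335/((-61*(-589))) = 33335/35929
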